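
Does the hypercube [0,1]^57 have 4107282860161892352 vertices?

False. The 57-cube has 2^57 = 144115188075855872 vertices.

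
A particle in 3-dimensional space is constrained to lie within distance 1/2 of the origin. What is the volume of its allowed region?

V_3(1/2) = π^(3/2) · (1/2)^3 / Γ(3/2 + 1) = π/6 ≈ 0.523599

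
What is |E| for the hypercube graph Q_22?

Each of the 2^22 = 4194304 vertices has degree 22; total edges = 22·2^22/2 = 46137344.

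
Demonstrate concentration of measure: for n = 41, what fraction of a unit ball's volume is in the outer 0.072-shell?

1 - (1-0.072)^41 ≈ 0.953284 ≈ 95.33%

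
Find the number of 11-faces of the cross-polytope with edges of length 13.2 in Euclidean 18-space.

Each 11-face is the convex hull of 12 vertices, one chosen as ±e_i from each of 12 distinct axes: 2^12·C(18,12) = 76038144.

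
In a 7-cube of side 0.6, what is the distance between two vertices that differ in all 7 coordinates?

Diagonal = √7 · 0.6 ≈ 1.58745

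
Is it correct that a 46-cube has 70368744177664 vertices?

True. The 46-cube has 2^46 = 70368744177664 vertices.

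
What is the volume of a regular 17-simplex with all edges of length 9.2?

V = (9.2^17 / 17!) · √((17+1) / 2^17) ≈ 0.798373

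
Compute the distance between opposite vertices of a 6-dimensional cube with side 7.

Diagonal = √6 · 7 ≈ 17.1464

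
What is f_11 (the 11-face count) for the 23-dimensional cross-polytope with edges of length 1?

Number of 11-faces = 2^(11+1) · C(23,11+1) = 4096 · 1352078 = 5538111488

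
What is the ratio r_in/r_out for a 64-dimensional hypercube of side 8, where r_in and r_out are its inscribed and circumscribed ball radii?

Ratio = (s/2)/(s√64/2) = 64^(-1/2) ≈ 0.125.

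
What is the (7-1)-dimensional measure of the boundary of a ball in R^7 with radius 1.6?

|∂B_7(1.6)| ≈ 554.879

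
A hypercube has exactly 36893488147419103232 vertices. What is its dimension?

The n-cube has 2^n vertices, and 36893488147419103232 = 2^65, so n = 65.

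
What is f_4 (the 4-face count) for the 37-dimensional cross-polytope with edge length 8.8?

Each 4-face is the convex hull of 5 vertices, one chosen as ±e_i from each of 5 distinct axes: 2^5·C(37,5) = 13948704.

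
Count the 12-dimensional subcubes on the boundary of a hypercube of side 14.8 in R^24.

Choose 12 of 24 axes to span the face (C(24,12) = 2704156 ways), then fix each of the remaining 12 coordinates at one of its two extreme values (2^12 = 4096 ways): 2704156·4096 = 11076222976.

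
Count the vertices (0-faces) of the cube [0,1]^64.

An n-cube has 2^n vertices; for n = 64 that is 2^64 = 18446744073709551616.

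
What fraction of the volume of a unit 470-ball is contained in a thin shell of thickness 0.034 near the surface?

V(inner)/V(outer) = ((1-0.034)/1)^470 ≈ 8.695e-08, so the shell fraction is 0.9999999131.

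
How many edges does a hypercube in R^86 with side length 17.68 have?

An n-cube has n·2^(n-1) edges. With n = 86: 86·38685626227668133590597632 = 3326963855579459488791396352.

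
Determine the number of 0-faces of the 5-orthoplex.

f_0(5-orthoplex) = 2^1 · (5 choose 1) = 10.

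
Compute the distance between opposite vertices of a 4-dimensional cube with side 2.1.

||(2.1,2.1,...,2.1)|| = √(4)·2.1 = 4.2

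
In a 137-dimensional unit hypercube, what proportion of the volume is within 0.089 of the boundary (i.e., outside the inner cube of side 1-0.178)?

The inner cube has side 1-2·0.089 = 0.822 and volume (0.822)^137 ≈ 2.175e-12, so the shell holds 1 - 2.175e-12 of the volume.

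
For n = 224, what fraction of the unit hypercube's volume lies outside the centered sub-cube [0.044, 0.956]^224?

1 - (1 - 2·0.044)^224 = 1 - 0.912^224 ≈ 0.9999999989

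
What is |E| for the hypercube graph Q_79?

An n-cube has n·2^(n-1) edges. With n = 79: 79·302231454903657293676544 = 23876284937388926200446976.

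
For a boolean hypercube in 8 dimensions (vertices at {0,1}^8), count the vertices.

Number of vertices = 2^8 = 256.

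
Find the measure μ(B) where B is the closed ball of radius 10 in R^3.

The n-ball volume is π^(n/2)·r^n/Γ(n/2+1). With n=3, r=10: V = 4000·π/3 ≈ 4188.79.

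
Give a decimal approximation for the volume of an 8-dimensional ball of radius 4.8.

V_8(4.8) = π^(8/2) · (4.8)^8 / Γ(8/2 + 1) ≈ 1.14372e+06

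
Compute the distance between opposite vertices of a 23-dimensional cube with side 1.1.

The space diagonal of an n-cube of side s is s√n. Here 1.1·√23 ≈ 5.27541.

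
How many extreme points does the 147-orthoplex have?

Number of vertices = 2n = 294.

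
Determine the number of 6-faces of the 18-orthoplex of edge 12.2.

Each 6-face is the convex hull of 7 vertices, one chosen as ±e_i from each of 7 distinct axes: 2^7·C(18,7) = 4073472.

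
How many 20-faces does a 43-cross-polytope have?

An n-cross-polytope has 2^(k+1)·C(n,k+1) k-faces. Here 2^21·C(43,21) = 2097152·1052049481860 = 2206307674981662720.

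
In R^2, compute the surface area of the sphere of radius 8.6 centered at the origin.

S = n·V_n(r)/r = 2·V_2(8.6)/8.6 (volume-to-surface relation), giving 2πr = 2π·8.6 ≈ 54.0354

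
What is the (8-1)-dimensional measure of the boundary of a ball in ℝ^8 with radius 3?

S_8(3) = 2·π^(8/2)·(3)^7 / Γ(8/2) = 729·π^4 ≈ 71011.2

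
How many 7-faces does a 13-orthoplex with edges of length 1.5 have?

f_7(13-orthoplex) = 2^8 · (13 choose 8) = 329472.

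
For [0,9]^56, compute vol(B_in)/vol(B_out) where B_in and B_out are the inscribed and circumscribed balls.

Volume scales as r^n, and r_in/r_out = 1/√56, giving (1/√56)^56 ≈ 1.12392e-49.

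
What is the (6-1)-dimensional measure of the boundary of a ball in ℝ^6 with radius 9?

|∂B_6(9)| = 59049·π^3 ≈ 1.83089e+06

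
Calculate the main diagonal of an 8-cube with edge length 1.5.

Diagonal = √8 · 1.5 ≈ 4.24264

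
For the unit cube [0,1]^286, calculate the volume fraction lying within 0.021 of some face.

1 - (1 - 2·0.021)^286 = 1 - 0.958^286 ≈ 0.9999953169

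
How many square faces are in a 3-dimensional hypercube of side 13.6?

Number of 2-faces = C(3,2) · 2^(3-2) = 3 · 2 = 6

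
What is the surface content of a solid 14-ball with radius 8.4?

S_14(8.4) = 2·π^(14/2)·(8.4)^13 / Γ(14/2) ≈ 8.69716e+12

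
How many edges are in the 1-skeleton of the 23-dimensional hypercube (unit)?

The 23-cube has n·2^(n-1) = 23·2^22 = 23·4194304 = 96468992 edges.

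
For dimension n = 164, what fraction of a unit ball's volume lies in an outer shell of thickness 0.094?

1 - (1-0.094)^164 ≈ 0.9999999069 ≈ 99.999991%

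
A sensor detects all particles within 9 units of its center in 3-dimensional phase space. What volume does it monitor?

The n-ball volume is π^(n/2)·r^n/Γ(n/2+1). With n=3, r=9: V = 972·π ≈ 3053.63.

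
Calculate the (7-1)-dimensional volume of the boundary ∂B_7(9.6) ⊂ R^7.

S_7(9.6) = 2·π^(7/2)·(9.6)^6 / Γ(7/2) ≈ 2.58884e+07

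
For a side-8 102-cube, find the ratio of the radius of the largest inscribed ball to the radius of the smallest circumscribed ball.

For an n-cube of any side s, the inradius is s/2 and the circumradius is s√n/2, so the ratio is 1/√102 ≈ 0.0990148.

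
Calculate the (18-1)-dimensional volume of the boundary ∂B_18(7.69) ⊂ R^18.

The surface area of an n-ball is 2π^(n/2) r^(n-1) / Γ(n/2). For n=18, r=7.69: 1.70062e+15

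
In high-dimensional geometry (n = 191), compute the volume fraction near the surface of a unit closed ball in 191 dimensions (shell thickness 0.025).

1 - (1-0.025)^191 ≈ 0.992059 ≈ 99.21%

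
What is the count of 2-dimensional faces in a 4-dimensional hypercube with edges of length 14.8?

f_2(4-cube) = (4 choose 2) · 2^2 = 24.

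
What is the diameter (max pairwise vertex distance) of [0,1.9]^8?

||(1.9,1.9,...,1.9)|| = √(8)·1.9 ≈ 5.37401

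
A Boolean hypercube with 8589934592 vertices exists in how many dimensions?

Since 2^n = 8589934592, we have n = 33.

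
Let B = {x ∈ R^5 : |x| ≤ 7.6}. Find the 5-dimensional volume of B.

Volume = π^{5/2}·(7.6)^5/Γ(7/2) ≈ 133465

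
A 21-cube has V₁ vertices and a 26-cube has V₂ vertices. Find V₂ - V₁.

V₁ = 2^21 = 2097152. V₂ = 2^26 = 67108864. V₂ - V₁ = 65011712.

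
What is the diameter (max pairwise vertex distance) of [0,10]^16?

d = √(10² + 10² + ... + 10²) [16 terms] = √(16·10²) = 10√16 = 40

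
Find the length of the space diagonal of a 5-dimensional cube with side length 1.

||(1,1,...,1)|| = √(5)·1 ≈ 2.23607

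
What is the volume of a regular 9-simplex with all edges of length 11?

V = (11^9 / 9!) · √((9+1) / 2^9) ≈ 908.105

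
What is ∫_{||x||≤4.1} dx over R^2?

V_2(4.1) = π^(2/2) · (4.1)^2 / Γ(2/2 + 1) ≈ 52.8102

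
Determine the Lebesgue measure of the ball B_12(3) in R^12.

V = 59049·π^6/80 ≈ 709613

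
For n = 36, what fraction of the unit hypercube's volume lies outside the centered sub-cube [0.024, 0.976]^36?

The inner cube has side 1-2·0.024 = 0.952 and volume (0.952)^36 ≈ 0.1702, so the shell holds 0.829812 of the volume.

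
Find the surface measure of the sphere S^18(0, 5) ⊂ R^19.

The surface area of an n-ball is 2π^(n/2) r^(n-1) / Γ(n/2). For n=19, r=5: 156250000000000·π^9/1378377 ≈ 3.3791e+12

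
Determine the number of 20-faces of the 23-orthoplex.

f_20(23-orthoplex) = 2^21 · (23 choose 21) = 530579456.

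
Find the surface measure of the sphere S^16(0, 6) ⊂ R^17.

The surface area of an n-ball is 2π^(n/2) r^(n-1) / Γ(n/2). For n=17, r=6: 17832200896512·π^8/25025 ≈ 6.76129e+12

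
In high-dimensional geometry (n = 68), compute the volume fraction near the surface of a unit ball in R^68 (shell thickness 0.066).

1 - (1-0.066)^68 ≈ 0.990371 ≈ 99.04%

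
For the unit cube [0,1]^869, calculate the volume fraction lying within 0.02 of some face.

The inner cube has side 1-2·0.02 = 0.96 and volume (0.96)^869 ≈ 3.924e-16, so the shell holds 1 - 3.924e-16 of the volume.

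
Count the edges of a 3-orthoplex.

An n-cross-polytope has 2^(k+1)·C(n,k+1) k-faces. Here 2^2·C(3,2) = 4·3 = 12.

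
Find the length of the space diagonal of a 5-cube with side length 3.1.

The space diagonal of an n-cube of side s is s√n. Here 3.1·√5 ≈ 6.93181.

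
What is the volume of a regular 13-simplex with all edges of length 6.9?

V = (6.9^13 / 13!) · √((13+1) / 2^13) ≈ 0.533491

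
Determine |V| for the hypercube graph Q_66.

Each vertex is a binary string of length 66, so there are 2^66 = 73786976294838206464.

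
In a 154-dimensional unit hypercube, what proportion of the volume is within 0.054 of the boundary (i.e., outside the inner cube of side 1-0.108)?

Shell fraction = 1 - (1-0.108)^154 ≈ 0.9999999773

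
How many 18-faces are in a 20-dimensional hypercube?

Number of 18-faces = C(20,18) · 2^(20-18) = 190 · 4 = 760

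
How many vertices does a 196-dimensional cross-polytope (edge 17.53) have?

An n-cross-polytope has 2n vertices; here n = 196, giving 392.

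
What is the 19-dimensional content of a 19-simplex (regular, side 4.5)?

V = (4.5^19 / 19!) · √((19+1) / 2^19) ≈ 1.3082e-07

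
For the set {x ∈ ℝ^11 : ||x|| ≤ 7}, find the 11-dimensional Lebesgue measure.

V = 18078415936·π^5/1485 ≈ 3.72549e+09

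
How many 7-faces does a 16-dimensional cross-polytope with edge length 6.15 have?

Number of 7-faces = 2^(7+1) · C(16,7+1) = 256 · 12870 = 3294720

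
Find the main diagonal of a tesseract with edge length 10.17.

||(10.17,10.17,...,10.17)|| = √(4)·10.17 = 20.34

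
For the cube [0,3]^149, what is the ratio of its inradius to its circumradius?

r_in = 3/2 (half the side); r_out = 3√149/2 (half the diagonal). Ratio = 1/√149 ≈ 0.0819232.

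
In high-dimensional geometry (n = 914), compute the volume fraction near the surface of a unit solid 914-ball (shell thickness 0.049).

1 - (1-0.049)^914 ≈ 1 - 1.14e-20 ≈ 100.000000%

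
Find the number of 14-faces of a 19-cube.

f_14(19-cube) = (19 choose 14) · 2^5 = 372096.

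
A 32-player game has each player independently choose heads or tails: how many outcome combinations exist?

Number of vertices = 2^32 = 4294967296.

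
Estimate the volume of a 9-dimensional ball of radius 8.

The n-ball volume is π^(n/2)·r^n/Γ(n/2+1). With n=9, r=8: V = 4294967296·π^4/945 ≈ 4.42718e+08.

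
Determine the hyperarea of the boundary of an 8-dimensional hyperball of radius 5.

S_8(5) = 2·π^(8/2)·(5)^7 / Γ(8/2) = 78125·π^4/3 ≈ 2.5367e+06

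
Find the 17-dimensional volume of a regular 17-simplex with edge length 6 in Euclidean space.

Volume = 6^17 · √(18/2^17) / 17! ≈ 0.000557679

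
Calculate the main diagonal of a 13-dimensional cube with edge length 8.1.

The space diagonal of an n-cube of side s is s√n. Here 8.1·√13 ≈ 29.205.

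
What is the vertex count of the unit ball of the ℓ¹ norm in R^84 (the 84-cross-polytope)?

An n-cross-polytope has 2n vertices; here n = 84, giving 168.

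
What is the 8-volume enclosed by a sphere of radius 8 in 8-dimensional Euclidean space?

V = 2097152·π^4/3 ≈ 6.80939e+07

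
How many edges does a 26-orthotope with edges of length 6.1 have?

Each of the 2^26 = 67108864 vertices has degree 26; total edges = 26·2^26/2 = 872415232.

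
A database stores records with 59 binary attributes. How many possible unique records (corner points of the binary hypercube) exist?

The 59-cube has 2^59 = 576460752303423488 vertices.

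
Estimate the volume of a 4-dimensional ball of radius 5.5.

Volume = π^{4/2}·(5.5)^4/Γ(3) = 14641·π^2/32 ≈ 4515.65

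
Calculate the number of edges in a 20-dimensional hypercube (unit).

The 20-cube has n·2^(n-1) = 20·2^19 = 20·524288 = 10485760 edges.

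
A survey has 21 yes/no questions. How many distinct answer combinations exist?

Number of vertices = 2^21 = 2097152.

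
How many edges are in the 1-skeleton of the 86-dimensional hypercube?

Each of the 2^86 = 77371252455336267181195264 vertices has degree 86; total edges = 86·2^86/2 = 3326963855579459488791396352.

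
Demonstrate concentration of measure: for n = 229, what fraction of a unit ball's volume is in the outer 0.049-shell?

1 - (1-0.049)^229 ≈ 0.99999 ≈ 99.998992%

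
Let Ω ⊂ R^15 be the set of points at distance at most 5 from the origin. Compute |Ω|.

V = 312500000000·π^7/81081 ≈ 1.16407e+10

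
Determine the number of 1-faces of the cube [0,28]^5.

f_1(5-cube) = (5 choose 1) · 2^4 = 80.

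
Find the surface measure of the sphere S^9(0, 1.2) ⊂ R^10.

S_10(1.2) = 2·π^(10/2)·(1.2)^9 / Γ(10/2) ≈ 131.583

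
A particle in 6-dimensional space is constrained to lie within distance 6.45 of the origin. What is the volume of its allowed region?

The n-ball volume is π^(n/2)·r^n/Γ(n/2+1). With n=6, r=6.45: V ≈ 372097.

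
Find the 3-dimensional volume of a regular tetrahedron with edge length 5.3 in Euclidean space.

Volume = (√2/12) · 5.3³ = 17.5453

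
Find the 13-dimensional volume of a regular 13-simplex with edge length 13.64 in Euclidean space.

Volume = 13.64^13 · √(14/2^13) / 13! ≈ 3755.57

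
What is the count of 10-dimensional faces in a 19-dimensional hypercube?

Number of 10-faces = C(19,10) · 2^(19-10) = 92378 · 512 = 47297536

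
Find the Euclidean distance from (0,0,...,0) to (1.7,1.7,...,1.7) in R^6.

d = √(1.7² + 1.7² + ... + 1.7²) [6 terms] = √(6·1.7²) = 1.7√6 ≈ 4.16413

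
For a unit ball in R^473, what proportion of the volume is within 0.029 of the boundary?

1 - (1-0.029)^473 ≈ 0.9999990991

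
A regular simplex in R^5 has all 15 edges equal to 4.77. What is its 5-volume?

V = (4.77^5 / 5!) · √((5+1) / 2^5) ≈ 8.91069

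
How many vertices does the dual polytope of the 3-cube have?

Number of vertices = 2n = 6.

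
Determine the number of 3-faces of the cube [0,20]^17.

An n-cube has C(n,k)·2^(n-k) k-faces. Here C(17,3)·2^14 = 680·16384 = 11141120.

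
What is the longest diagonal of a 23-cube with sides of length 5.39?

d = √(5.39² + 5.39² + ... + 5.39²) [23 terms] = √(23·5.39²) = 5.39√23 ≈ 25.8495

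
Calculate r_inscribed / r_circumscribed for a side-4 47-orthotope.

For an n-cube of any side s, the inradius is s/2 and the circumradius is s√n/2, so the ratio is 1/√47 ≈ 0.145865.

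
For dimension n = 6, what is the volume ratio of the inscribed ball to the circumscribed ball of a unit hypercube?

V_in/V_out = n^(-n/2) = 6^(-6/2) ≈ 0.00462963.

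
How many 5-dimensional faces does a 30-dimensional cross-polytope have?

f_5(30-orthoplex) = 2^6 · (30 choose 6) = 38001600.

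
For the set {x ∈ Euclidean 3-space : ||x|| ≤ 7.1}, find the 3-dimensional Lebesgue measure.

The n-ball volume is π^(n/2)·r^n/Γ(n/2+1). With n=3, r=7.1: V ≈ 1499.21.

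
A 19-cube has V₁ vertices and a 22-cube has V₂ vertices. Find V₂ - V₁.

V₁ = 2^19 = 524288. V₂ = 2^22 = 4194304. V₂ - V₁ = 3670016.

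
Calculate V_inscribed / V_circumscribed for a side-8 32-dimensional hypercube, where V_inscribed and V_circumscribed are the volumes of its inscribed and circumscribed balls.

The radii are 8/2 and 8√32/2, so the volume ratio is (1/√32)^32 = 32^{-32/2} ≈ 8.27181e-25.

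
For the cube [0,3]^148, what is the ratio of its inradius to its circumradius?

Ratio = (s/2)/(s√148/2) = 148^(-1/2) ≈ 0.0821995.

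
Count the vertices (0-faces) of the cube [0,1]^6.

Each vertex is a binary string of length 6, so there are 2^6 = 64.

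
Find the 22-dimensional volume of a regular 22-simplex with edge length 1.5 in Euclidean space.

Volume = 1.5^22 · √(23/2^22) / 22! ≈ 1.55874e-20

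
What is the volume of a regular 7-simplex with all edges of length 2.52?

For a regular n-simplex with edge a, V = (a^n / n!)·√((n+1)/2^n). With a=2.52, n=7: V ≈ 0.032012.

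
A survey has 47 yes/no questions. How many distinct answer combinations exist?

Number of vertices = 2^47 = 140737488355328.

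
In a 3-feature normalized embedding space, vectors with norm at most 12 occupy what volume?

V = 2304·π ≈ 7238.23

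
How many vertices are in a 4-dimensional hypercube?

Number of 0-faces = C(4,0) · 2^(4-0) = 1 · 16 = 16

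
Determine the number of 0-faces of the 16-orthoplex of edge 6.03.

Number of 0-faces = 2^(0+1) · C(16,0+1) = 2 · 16 = 32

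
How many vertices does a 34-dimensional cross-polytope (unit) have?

Number of vertices = 2n = 68.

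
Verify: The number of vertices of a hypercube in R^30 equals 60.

False. The 30-cube has 2^30 = 1073741824 vertices.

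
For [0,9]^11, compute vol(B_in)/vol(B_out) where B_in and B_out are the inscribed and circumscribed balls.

Volume scales as r^n, and r_in/r_out = 1/√11, giving (1/√11)^11 ≈ 1.87215e-06.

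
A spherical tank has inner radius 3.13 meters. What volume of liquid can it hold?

V_3(3.13) = π^(3/2) · (3.13)^3 / Γ(3/2 + 1) ≈ 128.446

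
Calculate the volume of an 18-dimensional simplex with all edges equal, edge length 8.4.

For a regular n-simplex with edge a, V = (a^n / n!)·√((n+1)/2^n). With a=8.4, n=18: V ≈ 0.0576492.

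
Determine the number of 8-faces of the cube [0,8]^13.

An n-cube has C(n,k)·2^(n-k) k-faces. Here C(13,8)·2^5 = 1287·32 = 41184.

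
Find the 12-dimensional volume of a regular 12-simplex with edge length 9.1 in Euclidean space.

Volume = 9.1^12 · √(13/2^12) / 12! ≈ 37.9273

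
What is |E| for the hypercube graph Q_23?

The 23-cube has n·2^(n-1) = 23·2^22 = 23·4194304 = 96468992 edges.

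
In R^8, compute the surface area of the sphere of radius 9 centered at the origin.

S_8(9) = 2·π^(8/2)·(9)^7 / Γ(8/2) = 1594323·π^4 ≈ 1.55302e+08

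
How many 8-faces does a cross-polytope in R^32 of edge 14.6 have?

An n-cross-polytope has 2^(k+1)·C(n,k+1) k-faces. Here 2^9·C(32,9) = 512·28048800 = 14360985600.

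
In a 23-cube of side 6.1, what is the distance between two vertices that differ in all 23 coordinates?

||(6.1,6.1,...,6.1)|| = √(23)·6.1 ≈ 29.2546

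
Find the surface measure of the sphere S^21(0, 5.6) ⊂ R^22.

S = n·V_n(r)/r = 22·V_22(5.6)/5.6 (volume-to-surface relation), giving 8.35342e+14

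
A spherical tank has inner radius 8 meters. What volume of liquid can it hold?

Volume = π^{3/2}·(8)^3/Γ(5/2) = 2048·π/3 ≈ 2144.66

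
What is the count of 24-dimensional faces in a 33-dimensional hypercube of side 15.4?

f_24(33-cube) = (33 choose 24) · 2^9 = 19746355200.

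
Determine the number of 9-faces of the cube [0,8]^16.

f_9(16-cube) = (16 choose 9) · 2^7 = 1464320.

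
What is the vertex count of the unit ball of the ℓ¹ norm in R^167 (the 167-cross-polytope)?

An n-cross-polytope has 2n vertices; here n = 167, giving 334.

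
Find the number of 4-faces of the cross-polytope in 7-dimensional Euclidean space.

f_4(7-orthoplex) = 2^5 · (7 choose 5) = 672.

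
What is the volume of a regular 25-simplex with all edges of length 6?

For a regular n-simplex with edge a, V = (a^n / n!)·√((n+1)/2^n). With a=6, n=25: V ≈ 1.61342e-09.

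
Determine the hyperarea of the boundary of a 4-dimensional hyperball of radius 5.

S_4(5) = 2·π^(4/2)·(5)^3 / Γ(4/2) = 250·π^2 ≈ 2467.4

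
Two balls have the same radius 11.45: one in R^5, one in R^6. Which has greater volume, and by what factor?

V_5(11.45) ≈ 1.03592e+06, V_6(11.45) ≈ 1.16448e+07. The 6-ball is larger by a factor of 11.24.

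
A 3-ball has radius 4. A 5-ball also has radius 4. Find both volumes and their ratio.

V_3(4) ≈ 268.083. V_5(4) ≈ 5390.12. Ratio V_3/V_5 ≈ 0.04974.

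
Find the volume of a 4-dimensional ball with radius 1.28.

Volume = π^{4/2}·(1.28)^4/Γ(3) ≈ 13.2468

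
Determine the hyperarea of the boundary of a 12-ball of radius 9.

|∂B_12(9)| = 10460353203·π^6/20 ≈ 5.02824e+11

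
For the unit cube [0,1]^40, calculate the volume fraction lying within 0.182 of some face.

Shell fraction = 1 - (1-0.364)^40 ≈ 0.9999999863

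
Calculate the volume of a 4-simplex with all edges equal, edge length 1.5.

Volume = 1.5^4 · √(5/2^4) / 4! ≈ 0.117918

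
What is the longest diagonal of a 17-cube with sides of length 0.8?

d = √(0.8² + 0.8² + ... + 0.8²) [17 terms] = √(17·0.8²) = 0.8√17 ≈ 3.29848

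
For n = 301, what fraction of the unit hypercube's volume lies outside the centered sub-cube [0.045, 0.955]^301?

The inner cube has side 1-2·0.045 = 0.91 and volume (0.91)^301 ≈ 4.693e-13, so the shell holds 1 - 4.693e-13 of the volume.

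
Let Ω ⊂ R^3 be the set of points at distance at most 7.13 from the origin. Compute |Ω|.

Volume = π^{3/2}·(7.13)^3/Γ(5/2) ≈ 1518.3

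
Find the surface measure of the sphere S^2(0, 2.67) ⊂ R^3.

|∂B_3(2.67)| = 4πr² = 4π·(2.67)² ≈ 89.5844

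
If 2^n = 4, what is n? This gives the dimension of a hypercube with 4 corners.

The n-cube has 2^n vertices, and 4 = 2^2, so n = 2.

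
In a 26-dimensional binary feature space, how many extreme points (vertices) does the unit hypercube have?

Each vertex is a binary string of length 26, so there are 2^26 = 67108864.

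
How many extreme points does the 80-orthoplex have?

The vertices are ±e_1, ..., ±e_80, so there are 2·80 = 160.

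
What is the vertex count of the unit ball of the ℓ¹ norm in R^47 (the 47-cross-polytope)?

An n-cross-polytope has 2n vertices; here n = 47, giving 94.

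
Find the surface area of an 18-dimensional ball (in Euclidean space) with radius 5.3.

S_18(5.3) = 2·π^(18/2)·(5.3)^17 / Γ(18/2) ≈ 3.03772e+12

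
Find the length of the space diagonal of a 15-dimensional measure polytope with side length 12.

||(12,12,...,12)|| = √(15)·12 ≈ 46.4758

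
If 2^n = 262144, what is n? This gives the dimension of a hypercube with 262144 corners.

2^n = 262144 ⇒ n = log_2(262144) = 18.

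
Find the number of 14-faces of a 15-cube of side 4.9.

Choose 14 of 15 axes to span the face (C(15,14) = 15 ways), then fix each of the remaining 1 coordinate at one of its two extreme values (2^1 = 2 ways): 15·2 = 30.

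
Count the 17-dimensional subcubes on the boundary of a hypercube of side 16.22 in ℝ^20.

Number of 17-faces = C(20,17) · 2^(20-17) = 1140 · 8 = 9120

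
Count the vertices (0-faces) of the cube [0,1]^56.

The 56-cube has 2^56 = 72057594037927936 vertices.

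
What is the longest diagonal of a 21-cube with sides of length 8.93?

Diagonal = √21 · 8.93 ≈ 40.9224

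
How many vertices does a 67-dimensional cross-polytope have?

Number of vertices = 2n = 134.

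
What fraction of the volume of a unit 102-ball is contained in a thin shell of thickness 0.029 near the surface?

V(inner)/V(outer) = ((1-0.029)/1)^102 ≈ 0.0497, so the shell fraction is 0.950299.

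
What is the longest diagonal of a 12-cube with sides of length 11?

||(11,11,...,11)|| = √(12)·11 ≈ 38.1051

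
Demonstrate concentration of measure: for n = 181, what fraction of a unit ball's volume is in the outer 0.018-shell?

1 - (1-0.018)^181 ≈ 0.96266 ≈ 96.27%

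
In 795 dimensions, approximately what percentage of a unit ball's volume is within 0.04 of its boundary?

1 - (1-0.04)^795 ≈ 1 - 8.047e-15 ≈ (100 - 7.99e-13)%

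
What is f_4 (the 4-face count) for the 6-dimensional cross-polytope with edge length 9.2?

f_4(6-orthoplex) = 2^5 · (6 choose 5) = 192.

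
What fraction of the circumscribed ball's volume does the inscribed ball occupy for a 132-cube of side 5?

Volume scales as r^n, and r_in/r_out = 1/√132, giving (1/√132)^132 ≈ 1.10185e-140.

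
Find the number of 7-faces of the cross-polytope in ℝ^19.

Each 7-face is the convex hull of 8 vertices, one chosen as ±e_i from each of 8 distinct axes: 2^8·C(19,8) = 19348992.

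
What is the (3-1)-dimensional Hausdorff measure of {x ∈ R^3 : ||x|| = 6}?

|∂B_3(6)| = 4πr² = 4π·(6)² ≈ 452.389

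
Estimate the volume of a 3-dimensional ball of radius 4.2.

The n-ball volume is π^(n/2)·r^n/Γ(n/2+1). With n=3, r=4.2: V ≈ 310.339.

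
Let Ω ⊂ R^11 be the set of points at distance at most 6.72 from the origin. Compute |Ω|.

V_11(6.72) = π^(11/2) · (6.72)^11 / Γ(11/2 + 1) ≈ 2.37775e+09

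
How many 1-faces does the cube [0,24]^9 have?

An n-cube has n·2^(n-1) edges. With n = 9: 9·256 = 2304.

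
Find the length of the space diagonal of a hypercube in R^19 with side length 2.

The space diagonal of an n-cube of side s is s√n. Here 2·√19 ≈ 8.7178.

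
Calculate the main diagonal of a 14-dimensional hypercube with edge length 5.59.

Diagonal = √14 · 5.59 ≈ 20.9159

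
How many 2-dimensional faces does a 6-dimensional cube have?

An n-cube has C(n,k)·2^(n-k) k-faces. Here C(6,2)·2^4 = 15·16 = 240.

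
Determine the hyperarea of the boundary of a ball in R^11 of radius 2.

S_11(2) = 2·π^(11/2)·(2)^10 / Γ(11/2) = 65536·π^5/945 ≈ 21222.5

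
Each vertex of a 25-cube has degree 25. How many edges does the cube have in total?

Each of the 2^25 = 33554432 vertices has degree 25; total edges = 25·2^25/2 = 419430400.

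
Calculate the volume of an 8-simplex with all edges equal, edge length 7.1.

V_8 = √(9) · 7.1^8 / (8! · 2^(8/2)) ≈ 30.0295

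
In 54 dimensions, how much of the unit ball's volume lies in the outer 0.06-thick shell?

V(inner)/V(outer) = ((1-0.06)/1)^54 ≈ 0.03539, so the shell fraction is 0.964608.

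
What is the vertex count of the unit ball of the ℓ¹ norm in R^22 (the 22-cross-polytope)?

The vertices are ±e_1, ..., ±e_22, so there are 2·22 = 44.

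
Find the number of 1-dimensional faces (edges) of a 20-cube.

An n-cube has n·2^(n-1) edges. With n = 20: 20·524288 = 10485760.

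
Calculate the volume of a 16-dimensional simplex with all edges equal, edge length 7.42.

V = (7.42^16 / 16!) · √((16+1) / 2^16) ≈ 0.0649871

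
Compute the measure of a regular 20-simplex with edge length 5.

V_20 = √(21) · 5^20 / (20! · 2^(20/2)) ≈ 1.75422e-07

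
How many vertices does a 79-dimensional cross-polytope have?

The vertices are ±e_1, ..., ±e_79, so there are 2·79 = 158.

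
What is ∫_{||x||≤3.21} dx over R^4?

V_4(3.21) = π^(4/2) · (3.21)^4 / Γ(4/2 + 1) ≈ 523.95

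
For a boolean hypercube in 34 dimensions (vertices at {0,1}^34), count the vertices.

Number of vertices = 2^34 = 17179869184.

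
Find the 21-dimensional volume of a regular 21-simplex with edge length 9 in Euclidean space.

V = (9^21 / 21!) · √((21+1) / 2^21) ≈ 0.00693658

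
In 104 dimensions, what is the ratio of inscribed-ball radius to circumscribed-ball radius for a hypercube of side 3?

r_in = 3/2 (half the side); r_out = 3√104/2 (half the diagonal). Ratio = 1/√104 ≈ 0.0980581.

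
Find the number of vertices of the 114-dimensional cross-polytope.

The vertices are ±e_1, ..., ±e_114, so there are 2·114 = 228.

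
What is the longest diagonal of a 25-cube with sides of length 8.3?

Diagonal = √25 · 8.3 = 41.5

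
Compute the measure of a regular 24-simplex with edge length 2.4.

Volume = 2.4^24 · √(25/2^24) / 24! ≈ 2.62406e-18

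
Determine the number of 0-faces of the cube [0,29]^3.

Number of 0-faces = C(3,0) · 2^(3-0) = 1 · 8 = 8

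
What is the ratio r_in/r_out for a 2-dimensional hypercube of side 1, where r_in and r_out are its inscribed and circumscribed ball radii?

Ratio = (s/2)/(s√2/2) = 2^(-1/2) ≈ 0.707107.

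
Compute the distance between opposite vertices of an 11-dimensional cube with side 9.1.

d = √(9.1² + 9.1² + ... + 9.1²) [11 terms] = √(11·9.1²) = 9.1√11 ≈ 30.1813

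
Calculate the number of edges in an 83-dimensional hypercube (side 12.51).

Number of 1-faces = C(83,1)·2^(83-1) = 83·4835703278458516698824704 = 401363372112056886002450432.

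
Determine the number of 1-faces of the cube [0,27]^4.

f_1(4-cube) = (4 choose 1) · 2^3 = 32.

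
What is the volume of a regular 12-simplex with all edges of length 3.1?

V = (3.1^12 / 12!) · √((12+1) / 2^12) ≈ 9.26393e-05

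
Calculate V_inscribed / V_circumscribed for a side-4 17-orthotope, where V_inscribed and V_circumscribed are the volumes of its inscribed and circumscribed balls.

Volume scales as r^n, and r_in/r_out = 1/√17, giving (1/√17)^17 ≈ 3.47684e-11.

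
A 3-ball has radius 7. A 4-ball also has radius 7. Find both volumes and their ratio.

V_3(7) ≈ 1436.76. V_4(7) ≈ 11848.5. Ratio V_3/V_4 ≈ 0.1213.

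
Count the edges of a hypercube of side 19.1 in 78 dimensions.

Each of the 2^78 = 302231454903657293676544 vertices has degree 78; total edges = 78·2^78/2 = 11787026741242634453385216.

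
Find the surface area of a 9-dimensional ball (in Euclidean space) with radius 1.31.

S = n·V_n(r)/r = 9·V_9(1.31)/1.31 (volume-to-surface relation), giving 257.472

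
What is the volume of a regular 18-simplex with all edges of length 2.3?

For a regular n-simplex with edge a, V = (a^n / n!)·√((n+1)/2^n). With a=2.3, n=18: V ≈ 4.31387e-12.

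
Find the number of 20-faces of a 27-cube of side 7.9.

Number of 20-faces = C(27,20) · 2^(27-20) = 888030 · 128 = 113667840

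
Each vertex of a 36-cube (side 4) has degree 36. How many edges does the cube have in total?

The 36-cube has n·2^(n-1) = 36·2^35 = 36·34359738368 = 1236950581248 edges.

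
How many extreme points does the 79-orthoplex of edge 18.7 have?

An n-cross-polytope has 2n vertices; here n = 79, giving 158.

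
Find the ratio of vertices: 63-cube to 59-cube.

The 63-cube has 2^63 = 9223372036854775808 vertices. The 59-cube has 2^59 = 576460752303423488 vertices. Ratio: 9223372036854775808/576460752303423488 = 16.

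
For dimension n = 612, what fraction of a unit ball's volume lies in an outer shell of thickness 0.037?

1 - (1-0.037)^612 ≈ 1 - 9.534e-11 ≈ (100 - 9.53e-09)%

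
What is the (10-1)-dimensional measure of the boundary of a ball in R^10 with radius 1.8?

S = n·V_n(r)/r = 10·V_10(1.8)/1.8 (volume-to-surface relation), giving 5058.49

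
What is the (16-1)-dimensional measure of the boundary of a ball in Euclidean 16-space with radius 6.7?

The surface area of an n-ball is 2π^(n/2) r^(n-1) / Γ(n/2). For n=16, r=6.7: 9.2666e+12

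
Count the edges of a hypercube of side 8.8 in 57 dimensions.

The 57-cube has n·2^(n-1) = 57·2^56 = 57·72057594037927936 = 4107282860161892352 edges.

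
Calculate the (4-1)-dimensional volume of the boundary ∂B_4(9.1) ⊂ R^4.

S_4(9.1) = 2·π^(4/2)·(9.1)^3 / Γ(4/2) ≈ 14874.9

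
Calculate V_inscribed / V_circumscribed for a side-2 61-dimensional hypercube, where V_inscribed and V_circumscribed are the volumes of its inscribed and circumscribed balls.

Volume scales as r^n, and r_in/r_out = 1/√61, giving (1/√61)^61 ≈ 3.52728e-55.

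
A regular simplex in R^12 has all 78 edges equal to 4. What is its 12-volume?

V_12 = √(13) · 4^12 / (12! · 2^(12/2)) ≈ 0.00197322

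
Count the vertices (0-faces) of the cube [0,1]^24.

Each vertex is a binary string of length 24, so there are 2^24 = 16777216.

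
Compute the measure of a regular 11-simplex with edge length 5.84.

V = (5.84^11 / 11!) · √((11+1) / 2^11) ≈ 0.516787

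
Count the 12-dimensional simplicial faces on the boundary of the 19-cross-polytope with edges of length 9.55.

Number of 12-faces = 2^(12+1) · C(19,12+1) = 8192 · 27132 = 222265344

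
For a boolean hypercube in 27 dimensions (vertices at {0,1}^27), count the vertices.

An n-cube has 2^n vertices; for n = 27 that is 2^27 = 134217728.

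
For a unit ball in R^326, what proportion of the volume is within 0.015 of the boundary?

V(inner)/V(outer) = ((1-0.015)/1)^326 ≈ 0.007248, so the shell fraction is 0.992752.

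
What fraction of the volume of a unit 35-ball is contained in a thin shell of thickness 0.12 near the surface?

1 - (1-0.12)^35 ≈ 0.9886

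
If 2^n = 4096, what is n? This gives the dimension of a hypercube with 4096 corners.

2^n = 4096 ⇒ n = log_2(4096) = 12.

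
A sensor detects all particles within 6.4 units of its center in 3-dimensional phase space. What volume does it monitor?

Volume = π^{3/2}·(6.4)^3/Γ(5/2) ≈ 1098.07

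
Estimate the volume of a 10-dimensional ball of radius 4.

The n-ball volume is π^(n/2)·r^n/Γ(n/2+1). With n=10, r=4: V = 131072·π^5/15 ≈ 2.67404e+06.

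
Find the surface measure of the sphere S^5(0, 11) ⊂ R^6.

The surface area of an n-ball is 2π^(n/2) r^(n-1) / Γ(n/2). For n=6, r=11: 161051·π^3 ≈ 4.99359e+06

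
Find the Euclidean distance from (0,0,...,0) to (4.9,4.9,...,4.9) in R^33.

Diagonal = √33 · 4.9 ≈ 28.1484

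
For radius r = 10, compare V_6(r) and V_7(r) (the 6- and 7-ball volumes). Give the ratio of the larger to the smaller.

V_6(10) ≈ 5.16771e+06, V_7(10) ≈ 4.72477e+07. The 7-ball is larger by a factor of 9.143.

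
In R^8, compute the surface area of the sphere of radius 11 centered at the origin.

The surface area of an n-ball is 2π^(n/2) r^(n-1) / Γ(n/2). For n=8, r=11: 19487171·π^4/3 ≈ 6.32743e+08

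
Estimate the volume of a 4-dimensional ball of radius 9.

The n-ball volume is π^(n/2)·r^n/Γ(n/2+1). With n=4, r=9: V = 6561·π^2/2 ≈ 32377.2.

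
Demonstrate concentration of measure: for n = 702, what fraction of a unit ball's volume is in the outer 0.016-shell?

1 - (1-0.016)^702 ≈ 0.999988 ≈ 99.998791%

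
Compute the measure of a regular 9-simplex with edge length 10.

For a regular n-simplex with edge a, V = (a^n / n!)·√((n+1)/2^n). With a=10, n=9: V ≈ 385.125.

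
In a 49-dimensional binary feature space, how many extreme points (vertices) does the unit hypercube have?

The 49-cube has 2^49 = 562949953421312 vertices.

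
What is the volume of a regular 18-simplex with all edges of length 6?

V_18 = √(19) · 6^18 / (18! · 2^(18/2)) ≈ 0.000135048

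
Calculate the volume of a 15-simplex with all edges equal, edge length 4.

Volume = 4^15 · √(16/2^15) / 15! ≈ 1.81441e-05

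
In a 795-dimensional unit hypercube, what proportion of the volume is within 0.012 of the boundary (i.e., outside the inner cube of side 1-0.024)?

The inner cube has side 1-2·0.012 = 0.976 and volume (0.976)^795 ≈ 4.098e-09, so the shell holds 0.9999999959 of the volume.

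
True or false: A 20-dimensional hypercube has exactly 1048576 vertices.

True. The 20-cube has 2^20 = 1048576 vertices.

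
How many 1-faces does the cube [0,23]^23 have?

An n-cube has n·2^(n-1) edges. With n = 23: 23·4194304 = 96468992.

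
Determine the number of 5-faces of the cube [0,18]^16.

Number of 5-faces = C(16,5) · 2^(16-5) = 4368 · 2048 = 8945664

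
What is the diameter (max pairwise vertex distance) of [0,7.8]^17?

d = √(7.8² + 7.8² + ... + 7.8²) [17 terms] = √(17·7.8²) = 7.8√17 ≈ 32.1602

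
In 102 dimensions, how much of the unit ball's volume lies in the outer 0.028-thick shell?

V(inner)/V(outer) = ((1-0.028)/1)^102 ≈ 0.0552, so the shell fraction is 0.944797.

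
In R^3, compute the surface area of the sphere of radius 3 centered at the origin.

|∂B_3(3)| = 4πr² = 4π·(3)² ≈ 113.097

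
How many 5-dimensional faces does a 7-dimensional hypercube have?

Number of 5-faces = C(7,5) · 2^(7-5) = 21 · 4 = 84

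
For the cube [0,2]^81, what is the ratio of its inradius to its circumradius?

r_in = 2/2 (half the side); r_out = 2√81/2 (half the diagonal). Ratio = 1/√81 ≈ 0.111111.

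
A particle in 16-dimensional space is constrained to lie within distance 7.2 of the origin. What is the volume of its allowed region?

The n-ball volume is π^(n/2)·r^n/Γ(n/2+1). With n=16, r=7.2: V ≈ 1.22743e+13.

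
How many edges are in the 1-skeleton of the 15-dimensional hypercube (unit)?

Number of 1-faces = C(15,1)·2^(15-1) = 15·16384 = 245760.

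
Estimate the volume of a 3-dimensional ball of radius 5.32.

V_3(5.32) = π^(3/2) · (5.32)^3 / Γ(3/2 + 1) ≈ 630.701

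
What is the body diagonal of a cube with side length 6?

||(6,6,...,6)|| = √(3)·6 ≈ 10.3923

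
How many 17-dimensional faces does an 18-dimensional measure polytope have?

f_17(18-cube) = (18 choose 17) · 2^1 = 36.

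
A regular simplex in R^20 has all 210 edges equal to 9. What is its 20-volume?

Volume = 9^20 · √(21/2^20) / 20! ≈ 0.0223633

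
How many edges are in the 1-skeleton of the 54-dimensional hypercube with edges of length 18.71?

An n-cube has n·2^(n-1) edges. With n = 54: 54·9007199254740992 = 486388759756013568.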